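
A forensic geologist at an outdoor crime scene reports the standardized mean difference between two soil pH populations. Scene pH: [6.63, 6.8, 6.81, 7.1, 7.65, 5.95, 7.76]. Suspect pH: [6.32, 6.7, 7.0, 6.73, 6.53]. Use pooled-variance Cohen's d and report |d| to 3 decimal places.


Pooled-variance Cohen's d for soil pH comparison:
Scene mean = 48.7 / 7 = 6.957143
Suspect mean = 33.28 / 5 = 6.656
Scene sample variance s_s^2 = 0.385457
Suspect sample variance s_c^2 = 0.06363
Pooled variance = ((n_s-1)*s_s^2 + (n_c-1)*s_c^2) / (n_s + n_c - 2) = 0.256726
Pooled SD = sqrt(0.256726) = 0.506681
Mean difference = 0.301143
|d| = |0.301143| / 0.506681 = 0.594

0.594


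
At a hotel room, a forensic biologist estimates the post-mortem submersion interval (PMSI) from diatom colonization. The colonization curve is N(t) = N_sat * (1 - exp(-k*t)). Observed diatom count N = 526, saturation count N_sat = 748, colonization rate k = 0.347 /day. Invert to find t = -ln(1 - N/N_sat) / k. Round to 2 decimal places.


PMSI from diatom colonization curve:
N / N_sat = 526 / 748 = 0.703209
1 - N/N_sat = 0.296791
ln(1 - N/N_sat) = -1.214727
t = -ln(1 - N/N_sat) / k = -(-1.214727) / 0.347 = 3.50 days

3.50


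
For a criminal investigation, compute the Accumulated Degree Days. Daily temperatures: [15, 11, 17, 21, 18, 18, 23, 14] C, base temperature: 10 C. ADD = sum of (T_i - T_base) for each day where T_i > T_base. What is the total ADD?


Computing ADD day by day:
Day 1: max(0, 15 - 10) = 5
Day 2: max(0, 11 - 10) = 1
Day 3: max(0, 17 - 10) = 7
Day 4: max(0, 21 - 10) = 11
Day 5: max(0, 18 - 10) = 8
Day 6: max(0, 18 - 10) = 8
Day 7: max(0, 23 - 10) = 13
Day 8: max(0, 14 - 10) = 4
Total ADD = 57

57


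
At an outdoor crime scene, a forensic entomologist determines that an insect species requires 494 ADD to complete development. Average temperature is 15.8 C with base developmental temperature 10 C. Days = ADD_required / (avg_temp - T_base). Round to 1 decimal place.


Insect development time:
Effective temperature = avg_temp - T_base = 15.8 - 10 = 5.8 C
Days = ADD / effective_temp = 494 / 5.8 = 85.2 days

85.2


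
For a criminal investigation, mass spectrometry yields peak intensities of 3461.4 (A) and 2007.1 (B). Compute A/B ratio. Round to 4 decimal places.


Spectral peak ratio:
Peak A = 3461.4 counts
Peak B = 2007.1 counts
Ratio = 3461.4 / 2007.1 = 1.7246

1.7246


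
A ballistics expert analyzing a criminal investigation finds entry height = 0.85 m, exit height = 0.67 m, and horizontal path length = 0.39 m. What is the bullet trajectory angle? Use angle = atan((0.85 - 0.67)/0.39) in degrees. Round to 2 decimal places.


Bullet trajectory angle:
Height difference = 0.85 - 0.67 = 0.18 m
angle = atan(0.18 / 0.39)
angle = atan(0.461538)
angle = 24.78 degrees

24.78


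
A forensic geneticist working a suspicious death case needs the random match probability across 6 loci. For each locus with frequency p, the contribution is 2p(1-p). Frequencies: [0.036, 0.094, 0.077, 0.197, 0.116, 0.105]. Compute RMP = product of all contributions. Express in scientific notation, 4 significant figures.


Computing RMP for 6 loci:
Locus 1: 2 * 0.036 * 0.964 = 0.069408
Locus 2: 2 * 0.094 * 0.906 = 0.170328
Locus 3: 2 * 0.077 * 0.923 = 0.142142
Locus 4: 2 * 0.197 * 0.803 = 0.316382
Locus 5: 2 * 0.116 * 0.884 = 0.205088
Locus 6: 2 * 0.105 * 0.895 = 0.18795
RMP = 2.049e-05

2.049e-05


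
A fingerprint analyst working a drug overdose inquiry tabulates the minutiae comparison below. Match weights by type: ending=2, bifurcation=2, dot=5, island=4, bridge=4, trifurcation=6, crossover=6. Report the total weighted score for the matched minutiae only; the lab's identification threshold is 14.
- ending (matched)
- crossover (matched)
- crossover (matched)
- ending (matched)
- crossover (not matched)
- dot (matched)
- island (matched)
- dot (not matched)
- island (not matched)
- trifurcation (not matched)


Weighted minutiae match score:
  ending: matched, +2 (running total 2)
  crossover: matched, +6 (running total 8)
  crossover: matched, +6 (running total 14)
  ending: matched, +2 (running total 16)
  crossover: not matched, +0
  dot: matched, +5 (running total 21)
  island: matched, +4 (running total 25)
  dot: not matched, +0
  island: not matched, +0
  trifurcation: not matched, +0
Total score = 25
Threshold = 14; verdict = identification

25


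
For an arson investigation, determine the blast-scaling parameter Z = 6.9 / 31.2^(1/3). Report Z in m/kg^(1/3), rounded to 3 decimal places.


Scaled distance calculation:
W^(1/3) = 31.2^(1/3) = 3.148122
Z = R / W^(1/3) = 6.9 / 3.148122
Z = 2.192 m/kg^(1/3)

2.192


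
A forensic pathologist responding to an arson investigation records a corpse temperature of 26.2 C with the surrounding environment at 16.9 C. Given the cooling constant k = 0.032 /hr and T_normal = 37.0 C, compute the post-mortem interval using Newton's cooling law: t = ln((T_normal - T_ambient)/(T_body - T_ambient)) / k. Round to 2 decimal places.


Using Newton's law of cooling:
t = ln((T_normal - T_ambient) / (T_body - T_ambient)) / k
T_normal - T_ambient = 20.1
T_body - T_ambient = 9.3
Ratio = 2.16129
ln(ratio) = 0.770705
t = 0.770705 / 0.032 = 24.08 hours

24.08


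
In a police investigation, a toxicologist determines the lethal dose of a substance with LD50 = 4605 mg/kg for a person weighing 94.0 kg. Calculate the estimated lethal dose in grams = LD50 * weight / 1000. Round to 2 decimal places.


Lethal dose calculation:
Lethal dose = LD50 * body_weight / 1000
= 4605 * 94.0 / 1000
= 432870 / 1000
= 432.87 g

432.87


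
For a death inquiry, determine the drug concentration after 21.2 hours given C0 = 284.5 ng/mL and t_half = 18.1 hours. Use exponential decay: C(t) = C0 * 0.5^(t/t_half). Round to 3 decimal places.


Drug concentration decay:
Number of half-lives = t / t_half = 21.2 / 18.1 = 1.171271
Decay factor = 0.5^1.171271 = 0.44402998
C(t) = 284.5 * 0.44402998 = 126.327 ng/mL

126.327


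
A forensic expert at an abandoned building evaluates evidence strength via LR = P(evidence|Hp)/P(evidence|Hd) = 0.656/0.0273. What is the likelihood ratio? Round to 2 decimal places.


Likelihood ratio calculation:
LR = P(E|Hp) / P(E|Hd)
LR = 0.656 / 0.0273
LR = 24.03

24.03


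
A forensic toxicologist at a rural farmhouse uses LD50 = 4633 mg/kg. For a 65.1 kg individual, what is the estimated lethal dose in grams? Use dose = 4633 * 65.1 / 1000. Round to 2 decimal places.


Lethal dose calculation:
Lethal dose = LD50 * body_weight / 1000
= 4633 * 65.1 / 1000
= 301608.3 / 1000
= 301.61 g

301.61


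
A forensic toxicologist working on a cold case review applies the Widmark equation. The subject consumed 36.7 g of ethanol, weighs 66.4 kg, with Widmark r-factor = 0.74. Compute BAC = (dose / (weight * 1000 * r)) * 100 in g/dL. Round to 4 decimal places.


Applying the Widmark formula:
BAC = (dose_g / (body_wt * 1000 * r)) * 100
Denominator = 66.4 * 1000 * 0.74 = 49136
BAC = (36.7 / 49136) * 100
BAC = 0.0747 g/dL

0.0747


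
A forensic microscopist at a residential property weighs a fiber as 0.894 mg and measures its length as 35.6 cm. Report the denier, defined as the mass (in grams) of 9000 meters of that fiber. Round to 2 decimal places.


Denier calculation:
Mass in grams = 0.894 mg / 1000 = 0.000894 g
Length in meters = 35.6 cm / 100 = 0.356 m
Linear density = mass / length = 0.000894 / 0.356 = 0.00251124 g/m
Denier = (g/m) * 9000 = 0.00251124 * 9000 = 22.60

22.60


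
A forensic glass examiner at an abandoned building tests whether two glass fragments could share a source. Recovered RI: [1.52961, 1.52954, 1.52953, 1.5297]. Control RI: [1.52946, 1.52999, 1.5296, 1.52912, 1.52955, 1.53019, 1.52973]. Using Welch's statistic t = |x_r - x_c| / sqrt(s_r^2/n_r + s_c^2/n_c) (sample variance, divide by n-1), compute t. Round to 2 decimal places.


Welch's t-criterion for glass RI comparison:
Recovered mean = sum / n_r = 6.11838 / 4 = 1.529595
Control mean = sum / n_c = 10.70764 / 7 = 1.5296629
Recovered sample variance s_r^2 = 6.16667e-09
Control sample variance s_c^2 = 1.23657e-07
Welch SE (unpooled) = sqrt(s_r^2/n_r + s_c^2/n_c) = sqrt(1.54167e-09 + 1.76653e-08) = sqrt(1.9207e-08) = 0.000138589
|mean_r - mean_c| = 6.78571e-05
t = 6.78571e-05 / 0.000138589 = 0.49

0.49


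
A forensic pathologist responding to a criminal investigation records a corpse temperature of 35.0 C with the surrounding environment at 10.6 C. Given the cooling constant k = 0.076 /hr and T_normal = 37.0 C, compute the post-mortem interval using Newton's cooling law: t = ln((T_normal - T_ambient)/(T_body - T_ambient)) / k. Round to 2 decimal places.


Using Newton's law of cooling:
t = ln((T_normal - T_ambient) / (T_body - T_ambient)) / k
T_normal - T_ambient = 26.4
T_body - T_ambient = 24.4
Ratio = 1.081967
ln(ratio) = 0.078781
t = 0.078781 / 0.076 = 1.04 hours

1.04


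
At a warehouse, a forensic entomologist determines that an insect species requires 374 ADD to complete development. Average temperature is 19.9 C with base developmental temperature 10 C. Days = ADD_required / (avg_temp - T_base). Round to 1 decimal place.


Insect development time:
Effective temperature = avg_temp - T_base = 19.9 - 10 = 9.9 C
Days = ADD / effective_temp = 374 / 9.9 = 37.8 days

37.8


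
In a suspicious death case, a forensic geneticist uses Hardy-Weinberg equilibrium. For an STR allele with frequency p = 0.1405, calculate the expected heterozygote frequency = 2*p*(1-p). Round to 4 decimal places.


Hardy-Weinberg heterozygote frequency:
q = 1 - p = 1 - 0.1405 = 0.8595
2pq = 2 * 0.1405 * 0.8595 = 0.2415

0.2415


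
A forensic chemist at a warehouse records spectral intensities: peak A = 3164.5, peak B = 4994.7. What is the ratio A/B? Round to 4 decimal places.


Spectral peak ratio:
Peak A = 3164.5 counts
Peak B = 4994.7 counts
Ratio = 3164.5 / 4994.7 = 0.6336

0.6336


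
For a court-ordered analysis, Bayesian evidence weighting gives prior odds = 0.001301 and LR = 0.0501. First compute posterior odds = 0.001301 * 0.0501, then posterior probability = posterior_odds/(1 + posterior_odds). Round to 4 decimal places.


Bayesian evidence evaluation:
Posterior odds = prior_odds * LR = 0.001301 * 0.0501 = 0.0000651801
Posterior probability = posterior_odds / (1 + posterior_odds)
= 0.0000651801 / (1 + 0.0000651801)
= 0.0000651801 / 1.0000651801
= 0.0001

0.0001


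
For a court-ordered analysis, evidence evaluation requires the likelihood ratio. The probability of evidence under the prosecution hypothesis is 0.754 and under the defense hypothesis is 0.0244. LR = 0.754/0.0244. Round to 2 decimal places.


Likelihood ratio calculation:
LR = P(E|Hp) / P(E|Hd)
LR = 0.754 / 0.0244
LR = 30.90

30.90


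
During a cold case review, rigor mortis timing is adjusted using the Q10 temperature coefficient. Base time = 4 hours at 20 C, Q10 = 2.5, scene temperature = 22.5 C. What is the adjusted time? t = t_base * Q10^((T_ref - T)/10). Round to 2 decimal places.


Rigor mortis time adjustment:
Exponent = (T_ref - T_actual) / 10 = (20 - 22.5) / 10 = -0.25
Q10 factor = 2.5^-0.25 = 0.79527
t_adjusted = 4 * 0.79527 = 3.18 hours

3.18


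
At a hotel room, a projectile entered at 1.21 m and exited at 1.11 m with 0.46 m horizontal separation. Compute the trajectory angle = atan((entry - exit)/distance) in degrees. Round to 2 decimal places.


Bullet trajectory angle:
Height difference = 1.21 - 1.11 = 0.1 m
angle = atan(0.1 / 0.46)
angle = atan(0.217391)
angle = 12.26 degrees

12.26


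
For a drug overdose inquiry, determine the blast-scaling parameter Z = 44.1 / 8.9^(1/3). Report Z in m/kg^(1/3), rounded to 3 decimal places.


Scaled distance calculation:
W^(1/3) = 8.9^(1/3) = 2.072351
Z = R / W^(1/3) = 44.1 / 2.072351
Z = 21.280 m/kg^(1/3)

21.280


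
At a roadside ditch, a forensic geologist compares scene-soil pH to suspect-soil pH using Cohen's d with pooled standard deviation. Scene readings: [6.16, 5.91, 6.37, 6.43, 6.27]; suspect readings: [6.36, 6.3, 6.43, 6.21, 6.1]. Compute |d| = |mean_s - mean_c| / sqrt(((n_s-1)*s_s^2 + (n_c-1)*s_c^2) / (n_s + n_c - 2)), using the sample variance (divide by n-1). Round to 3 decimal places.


Pooled-variance Cohen's d for soil pH comparison:
Scene mean = 31.14 / 5 = 6.228
Suspect mean = 31.4 / 5 = 6.28
Scene sample variance s_s^2 = 0.04212
Suspect sample variance s_c^2 = 0.01665
Pooled variance = ((n_s-1)*s_s^2 + (n_c-1)*s_c^2) / (n_s + n_c - 2) = 0.029385
Pooled SD = sqrt(0.029385) = 0.171421
Mean difference = -0.052
|d| = |-0.052| / 0.171421 = 0.303

0.303


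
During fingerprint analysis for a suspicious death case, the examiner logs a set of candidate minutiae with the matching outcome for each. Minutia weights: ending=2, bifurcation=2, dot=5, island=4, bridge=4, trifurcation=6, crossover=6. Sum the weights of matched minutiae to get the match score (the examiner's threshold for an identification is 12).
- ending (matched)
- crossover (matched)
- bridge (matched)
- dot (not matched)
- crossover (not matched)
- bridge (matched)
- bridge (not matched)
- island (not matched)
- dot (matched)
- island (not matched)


Weighted minutiae match score:
  ending: matched, +2 (running total 2)
  crossover: matched, +6 (running total 8)
  bridge: matched, +4 (running total 12)
  dot: not matched, +0
  crossover: not matched, +0
  bridge: matched, +4 (running total 16)
  bridge: not matched, +0
  island: not matched, +0
  dot: matched, +5 (running total 21)
  island: not matched, +0
Total score = 21
Threshold = 12; verdict = identification

21


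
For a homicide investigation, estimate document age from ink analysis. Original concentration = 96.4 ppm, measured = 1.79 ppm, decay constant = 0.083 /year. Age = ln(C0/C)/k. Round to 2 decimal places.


Document age estimation:
C0/C = 96.4 / 1.79 = 53.854749
ln(C0/C) = 3.986291
t = 3.986291 / 0.083 = 48.03 years

48.03


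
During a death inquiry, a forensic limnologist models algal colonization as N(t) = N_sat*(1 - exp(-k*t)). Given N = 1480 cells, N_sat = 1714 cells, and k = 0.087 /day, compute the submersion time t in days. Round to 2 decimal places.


PMSI from diatom colonization curve:
N / N_sat = 1480 / 1714 = 0.863477
1 - N/N_sat = 0.136523
ln(1 - N/N_sat) = -1.991262
t = -ln(1 - N/N_sat) / k = -(-1.991262) / 0.087 = 22.89 days

22.89


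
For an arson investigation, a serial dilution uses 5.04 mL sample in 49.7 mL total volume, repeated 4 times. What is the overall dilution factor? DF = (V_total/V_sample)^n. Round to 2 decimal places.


Dilution factor calculation:
Single dilution = V_total / V_sample = 49.7 / 5.04 ≈ 9.861111
Number of dilutions = 4
Total DF = (49.7 / 5.04)^4 (full precision, rounded at the end) = 9455.91

9455.91


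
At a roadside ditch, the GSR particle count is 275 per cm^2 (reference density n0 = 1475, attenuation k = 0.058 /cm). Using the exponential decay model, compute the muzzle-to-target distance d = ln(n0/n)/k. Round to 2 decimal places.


GSR distance calculation:
n0/n = 1475 / 275 = 5.363636
ln(n0/n) = 1.679642
d = 1.679642 / 0.058 = 28.96 cm

28.96


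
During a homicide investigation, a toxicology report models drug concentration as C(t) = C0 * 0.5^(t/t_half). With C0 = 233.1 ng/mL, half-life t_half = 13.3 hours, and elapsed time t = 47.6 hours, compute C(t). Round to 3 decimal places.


Drug concentration decay:
Number of half-lives = t / t_half = 47.6 / 13.3 = 3.578947
Decay factor = 0.5^3.578947 = 0.08368153
C(t) = 233.1 * 0.08368153 = 19.506 ng/mL

19.506


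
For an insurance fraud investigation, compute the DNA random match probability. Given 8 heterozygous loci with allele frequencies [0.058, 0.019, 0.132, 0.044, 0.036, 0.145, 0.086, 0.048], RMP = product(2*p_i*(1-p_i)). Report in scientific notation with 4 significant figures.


Computing RMP for 8 loci:
Locus 1: 2 * 0.058 * 0.942 = 0.109272
Locus 2: 2 * 0.019 * 0.981 = 0.037278
Locus 3: 2 * 0.132 * 0.868 = 0.229152
Locus 4: 2 * 0.044 * 0.956 = 0.084128
Locus 5: 2 * 0.036 * 0.964 = 0.069408
Locus 6: 2 * 0.145 * 0.855 = 0.24795
Locus 7: 2 * 0.086 * 0.914 = 0.157208
Locus 8: 2 * 0.048 * 0.952 = 0.091392
RMP = 1.942e-08

1.942e-08


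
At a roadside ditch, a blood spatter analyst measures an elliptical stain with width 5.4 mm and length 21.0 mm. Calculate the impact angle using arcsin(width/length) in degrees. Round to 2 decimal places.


Blood spatter impact angle calculation:
width / length = 5.4 / 21.0 = 0.257143
angle = arcsin(0.257143)
angle = 14.90 degrees

14.90


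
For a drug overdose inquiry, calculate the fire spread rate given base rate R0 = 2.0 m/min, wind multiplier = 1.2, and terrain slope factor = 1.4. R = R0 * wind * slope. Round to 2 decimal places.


Fire spread rate calculation:
R = R0 * wind_factor * slope_factor
= 2.0 * 1.2 * 1.4
= 2.4 * 1.4
= 3.36 m/min

3.36


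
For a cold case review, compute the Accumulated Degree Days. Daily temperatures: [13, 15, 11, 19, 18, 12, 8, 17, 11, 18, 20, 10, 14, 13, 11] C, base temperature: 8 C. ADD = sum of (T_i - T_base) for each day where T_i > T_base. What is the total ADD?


Computing ADD day by day:
Day 1: max(0, 13 - 8) = 5
Day 2: max(0, 15 - 8) = 7
Day 3: max(0, 11 - 8) = 3
Day 4: max(0, 19 - 8) = 11
Day 5: max(0, 18 - 8) = 10
Day 6: max(0, 12 - 8) = 4
Day 7: max(0, 8 - 8) = 0
Day 8: max(0, 17 - 8) = 9
Day 9: max(0, 11 - 8) = 3
Day 10: max(0, 18 - 8) = 10
Day 11: max(0, 20 - 8) = 12
Day 12: max(0, 10 - 8) = 2
Day 13: max(0, 14 - 8) = 6
Day 14: max(0, 13 - 8) = 5
Day 15: max(0, 11 - 8) = 3
Total ADD = 90

90


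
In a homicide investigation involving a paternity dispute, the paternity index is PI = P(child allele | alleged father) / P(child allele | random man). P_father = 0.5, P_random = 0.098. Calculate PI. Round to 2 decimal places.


Paternity Index calculation:
PI = P(allele|father) / P(allele|random)
PI = 0.5 / 0.098
PI = 5.10

5.10


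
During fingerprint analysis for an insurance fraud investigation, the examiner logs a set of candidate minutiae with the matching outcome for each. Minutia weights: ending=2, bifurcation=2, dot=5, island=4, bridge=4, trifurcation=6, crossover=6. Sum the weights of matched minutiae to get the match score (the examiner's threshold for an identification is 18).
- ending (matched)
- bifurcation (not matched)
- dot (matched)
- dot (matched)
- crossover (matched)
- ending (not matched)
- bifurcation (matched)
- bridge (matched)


Weighted minutiae match score:
  ending: matched, +2 (running total 2)
  bifurcation: not matched, +0
  dot: matched, +5 (running total 7)
  dot: matched, +5 (running total 12)
  crossover: matched, +6 (running total 18)
  ending: not matched, +0
  bifurcation: matched, +2 (running total 20)
  bridge: matched, +4 (running total 24)
Total score = 24
Threshold = 18; verdict = identification

24


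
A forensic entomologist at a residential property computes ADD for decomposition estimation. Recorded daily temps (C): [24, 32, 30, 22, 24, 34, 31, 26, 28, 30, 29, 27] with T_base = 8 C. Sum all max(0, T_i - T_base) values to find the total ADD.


Computing ADD day by day:
Day 1: max(0, 24 - 8) = 16
Day 2: max(0, 32 - 8) = 24
Day 3: max(0, 30 - 8) = 22
Day 4: max(0, 22 - 8) = 14
Day 5: max(0, 24 - 8) = 16
Day 6: max(0, 34 - 8) = 26
Day 7: max(0, 31 - 8) = 23
Day 8: max(0, 26 - 8) = 18
Day 9: max(0, 28 - 8) = 20
Day 10: max(0, 30 - 8) = 22
Day 11: max(0, 29 - 8) = 21
Day 12: max(0, 27 - 8) = 19
Total ADD = 241

241


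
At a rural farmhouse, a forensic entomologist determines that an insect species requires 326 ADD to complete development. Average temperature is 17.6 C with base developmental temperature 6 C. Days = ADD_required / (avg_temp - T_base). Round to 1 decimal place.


Insect development time:
Effective temperature = avg_temp - T_base = 17.6 - 6 = 11.6 C
Days = ADD / effective_temp = 326 / 11.6 = 28.1 days

28.1


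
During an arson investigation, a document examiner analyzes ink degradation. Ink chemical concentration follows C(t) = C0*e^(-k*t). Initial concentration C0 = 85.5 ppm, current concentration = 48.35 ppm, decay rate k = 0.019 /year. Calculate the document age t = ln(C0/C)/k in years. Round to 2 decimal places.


Document age estimation:
C0/C = 85.5 / 48.35 = 1.768356
ln(C0/C) = 0.57005
t = 0.57005 / 0.019 = 30.00 years

30.00


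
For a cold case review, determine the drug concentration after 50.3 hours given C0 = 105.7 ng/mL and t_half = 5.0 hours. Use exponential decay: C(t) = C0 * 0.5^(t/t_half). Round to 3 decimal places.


Drug concentration decay:
Number of half-lives = t / t_half = 50.3 / 5.0 = 10.06
Decay factor = 0.5^10.06 = 0.00093678
C(t) = 105.7 * 0.00093678 = 0.099 ng/mL

0.099


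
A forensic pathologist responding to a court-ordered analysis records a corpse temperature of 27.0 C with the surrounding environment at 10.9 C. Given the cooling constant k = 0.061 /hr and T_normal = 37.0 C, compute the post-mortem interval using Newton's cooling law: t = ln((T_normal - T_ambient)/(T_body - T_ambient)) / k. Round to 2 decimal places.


Using Newton's law of cooling:
t = ln((T_normal - T_ambient) / (T_body - T_ambient)) / k
T_normal - T_ambient = 26.1
T_body - T_ambient = 16.1
Ratio = 1.621118
ln(ratio) = 0.483116
t = 0.483116 / 0.061 = 7.92 hours

7.92


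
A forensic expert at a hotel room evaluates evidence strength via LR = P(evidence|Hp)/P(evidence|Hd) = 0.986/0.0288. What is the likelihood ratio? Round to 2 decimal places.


Likelihood ratio calculation:
LR = P(E|Hp) / P(E|Hd)
LR = 0.986 / 0.0288
LR = 34.24

34.24


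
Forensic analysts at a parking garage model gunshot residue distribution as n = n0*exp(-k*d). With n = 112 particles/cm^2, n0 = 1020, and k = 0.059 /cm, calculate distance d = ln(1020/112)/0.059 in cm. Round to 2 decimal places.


GSR distance calculation:
n0/n = 1020 / 112 = 9.107143
ln(n0/n) = 2.209059
d = 2.209059 / 0.059 = 37.44 cm

37.44


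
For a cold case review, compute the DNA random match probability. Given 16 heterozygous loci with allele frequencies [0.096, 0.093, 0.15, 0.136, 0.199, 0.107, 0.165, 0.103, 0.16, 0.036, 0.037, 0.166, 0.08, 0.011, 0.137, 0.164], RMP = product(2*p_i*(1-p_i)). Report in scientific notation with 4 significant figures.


Computing RMP for 16 loci:
Locus 1: 2 * 0.096 * 0.904 = 0.173568
Locus 2: 2 * 0.093 * 0.907 = 0.168702
Locus 3: 2 * 0.15 * 0.85 = 0.255
Locus 4: 2 * 0.136 * 0.864 = 0.235008
Locus 5: 2 * 0.199 * 0.801 = 0.318798
Locus 6: 2 * 0.107 * 0.893 = 0.191102
Locus 7: 2 * 0.165 * 0.835 = 0.27555
Locus 8: 2 * 0.103 * 0.897 = 0.184782
Locus 9: 2 * 0.16 * 0.84 = 0.2688
Locus 10: 2 * 0.036 * 0.964 = 0.069408
Locus 11: 2 * 0.037 * 0.963 = 0.071262
Locus 12: 2 * 0.166 * 0.834 = 0.276888
Locus 13: 2 * 0.08 * 0.92 = 0.1472
Locus 14: 2 * 0.011 * 0.989 = 0.021758
Locus 15: 2 * 0.137 * 0.863 = 0.236462
Locus 16: 2 * 0.164 * 0.836 = 0.274208
RMP = 4.161e-13

4.161e-13


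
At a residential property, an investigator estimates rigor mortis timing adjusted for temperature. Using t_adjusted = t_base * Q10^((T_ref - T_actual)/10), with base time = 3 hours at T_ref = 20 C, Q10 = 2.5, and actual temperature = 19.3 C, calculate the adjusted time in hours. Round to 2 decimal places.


Rigor mortis time adjustment:
Exponent = (T_ref - T_actual) / 10 = (20 - 19.3) / 10 = 0.07
Q10 factor = 2.5^0.07 = 1.06624
t_adjusted = 3 * 1.06624 = 3.20 hours

3.20


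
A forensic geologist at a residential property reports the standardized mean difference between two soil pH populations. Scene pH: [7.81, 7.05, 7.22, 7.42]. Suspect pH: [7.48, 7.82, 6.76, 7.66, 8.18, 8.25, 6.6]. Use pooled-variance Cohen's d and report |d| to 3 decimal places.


Pooled-variance Cohen's d for soil pH comparison:
Scene mean = 29.5 / 4 = 7.375
Suspect mean = 52.75 / 7 = 7.535714
Scene sample variance s_s^2 = 0.106967
Suspect sample variance s_c^2 = 0.416995
Pooled variance = ((n_s-1)*s_s^2 + (n_c-1)*s_c^2) / (n_s + n_c - 2) = 0.313652
Pooled SD = sqrt(0.313652) = 0.560046
Mean difference = -0.160714
|d| = |-0.160714| / 0.560046 = 0.287

0.287


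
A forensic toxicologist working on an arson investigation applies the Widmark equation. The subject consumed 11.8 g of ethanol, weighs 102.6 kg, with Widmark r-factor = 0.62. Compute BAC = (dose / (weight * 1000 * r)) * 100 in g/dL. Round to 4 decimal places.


Applying the Widmark formula:
BAC = (dose_g / (body_wt * 1000 * r)) * 100
Denominator = 102.6 * 1000 * 0.62 = 63612
BAC = (11.8 / 63612) * 100
BAC = 0.0185 g/dL

0.0185


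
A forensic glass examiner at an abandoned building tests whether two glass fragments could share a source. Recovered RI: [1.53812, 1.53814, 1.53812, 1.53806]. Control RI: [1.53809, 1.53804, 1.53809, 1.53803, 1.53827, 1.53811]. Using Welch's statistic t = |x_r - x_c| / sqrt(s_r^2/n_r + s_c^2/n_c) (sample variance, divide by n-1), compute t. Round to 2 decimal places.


Welch's t-criterion for glass RI comparison:
Recovered mean = sum / n_r = 6.15244 / 4 = 1.53811
Control mean = sum / n_c = 9.22863 / 6 = 1.538105
Recovered sample variance s_r^2 = 1.2e-09
Control sample variance s_c^2 = 7.51e-09
Welch SE (unpooled) = sqrt(s_r^2/n_r + s_c^2/n_c) = sqrt(3e-10 + 1.25167e-09) = sqrt(1.55167e-09) = 3.93912e-05
|mean_r - mean_c| = 5e-06
t = 5e-06 / 3.93912e-05 = 0.13

0.13


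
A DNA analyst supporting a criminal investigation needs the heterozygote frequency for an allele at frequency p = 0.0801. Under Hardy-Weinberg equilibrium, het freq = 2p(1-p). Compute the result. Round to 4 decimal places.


Hardy-Weinberg heterozygote frequency:
q = 1 - p = 1 - 0.0801 = 0.9199
2pq = 2 * 0.0801 * 0.9199 = 0.1474

0.1474


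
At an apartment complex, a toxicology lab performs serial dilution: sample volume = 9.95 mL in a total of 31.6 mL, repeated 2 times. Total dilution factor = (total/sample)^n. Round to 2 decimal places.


Dilution factor calculation:
Single dilution = V_total / V_sample = 31.6 / 9.95 ≈ 3.175879
Number of dilutions = 2
Total DF = (31.6 / 9.95)^2 (full precision, rounded at the end) = 10.09

10.09


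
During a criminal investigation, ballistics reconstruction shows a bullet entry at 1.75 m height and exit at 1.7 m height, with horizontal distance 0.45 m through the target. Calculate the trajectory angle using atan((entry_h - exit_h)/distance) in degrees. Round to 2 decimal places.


Bullet trajectory angle:
Height difference = 1.75 - 1.7 = 0.05 m
angle = atan(0.05 / 0.45)
angle = atan(0.111111)
angle = 6.34 degrees

6.34


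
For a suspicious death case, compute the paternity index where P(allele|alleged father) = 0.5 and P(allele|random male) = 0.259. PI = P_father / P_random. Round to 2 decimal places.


Paternity Index calculation:
PI = P(allele|father) / P(allele|random)
PI = 0.5 / 0.259
PI = 1.93

1.93


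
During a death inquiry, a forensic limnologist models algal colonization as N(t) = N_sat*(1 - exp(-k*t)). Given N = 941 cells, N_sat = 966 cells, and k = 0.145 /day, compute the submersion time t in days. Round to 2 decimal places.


PMSI from diatom colonization curve:
N / N_sat = 941 / 966 = 0.97412
1 - N/N_sat = 0.02588
ln(1 - N/N_sat) = -3.654285
t = -ln(1 - N/N_sat) / k = -(-3.654285) / 0.145 = 25.20 days

25.20


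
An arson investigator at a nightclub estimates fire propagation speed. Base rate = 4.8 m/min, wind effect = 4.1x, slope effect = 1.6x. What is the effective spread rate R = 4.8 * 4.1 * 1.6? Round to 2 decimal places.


Fire spread rate calculation:
R = R0 * wind_factor * slope_factor
= 4.8 * 4.1 * 1.6
= 19.68 * 1.6
= 31.49 m/min

31.49


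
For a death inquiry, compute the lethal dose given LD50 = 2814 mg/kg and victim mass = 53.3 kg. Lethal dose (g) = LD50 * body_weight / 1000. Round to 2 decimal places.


Lethal dose calculation:
Lethal dose = LD50 * body_weight / 1000
= 2814 * 53.3 / 1000
= 149986.2 / 1000
= 149.99 g

149.99


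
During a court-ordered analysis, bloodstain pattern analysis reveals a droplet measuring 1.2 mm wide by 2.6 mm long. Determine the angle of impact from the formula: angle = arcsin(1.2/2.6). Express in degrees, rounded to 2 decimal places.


Blood spatter impact angle calculation:
width / length = 1.2 / 2.6 = 0.461538
angle = arcsin(0.461538)
angle = 27.49 degrees

27.49


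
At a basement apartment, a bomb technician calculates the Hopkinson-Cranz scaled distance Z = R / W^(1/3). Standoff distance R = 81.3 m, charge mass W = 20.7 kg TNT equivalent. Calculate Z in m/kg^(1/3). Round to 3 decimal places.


Scaled distance calculation:
W^(1/3) = 20.7^(1/3) = 2.745723
Z = R / W^(1/3) = 81.3 / 2.745723
Z = 29.610 m/kg^(1/3)

29.610


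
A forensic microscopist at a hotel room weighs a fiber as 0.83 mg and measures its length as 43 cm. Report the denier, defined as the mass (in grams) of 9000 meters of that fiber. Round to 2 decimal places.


Denier calculation:
Mass in grams = 0.83 mg / 1000 = 0.00083 g
Length in meters = 43 cm / 100 = 0.43 m
Linear density = mass / length = 0.00083 / 0.43 = 0.00193023 g/m
Denier = (g/m) * 9000 = 0.00193023 * 9000 = 17.37

17.37


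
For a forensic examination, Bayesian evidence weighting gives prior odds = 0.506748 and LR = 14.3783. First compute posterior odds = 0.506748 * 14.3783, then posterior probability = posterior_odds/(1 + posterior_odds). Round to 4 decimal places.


Bayesian evidence evaluation:
Posterior odds = prior_odds * LR = 0.506748 * 14.3783 = 7.286175
Posterior probability = posterior_odds / (1 + posterior_odds)
= 7.286175 / (1 + 7.286175)
= 7.286175 / 8.286175
= 0.8793

0.8793


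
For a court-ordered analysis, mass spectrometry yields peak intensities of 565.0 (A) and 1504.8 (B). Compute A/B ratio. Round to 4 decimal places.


Spectral peak ratio:
Peak A = 565.0 counts
Peak B = 1504.8 counts
Ratio = 565.0 / 1504.8 = 0.3755

0.3755


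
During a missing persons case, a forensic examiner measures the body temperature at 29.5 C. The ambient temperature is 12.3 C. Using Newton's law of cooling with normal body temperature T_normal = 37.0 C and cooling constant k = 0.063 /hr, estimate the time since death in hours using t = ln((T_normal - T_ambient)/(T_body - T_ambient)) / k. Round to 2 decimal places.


Using Newton's law of cooling:
t = ln((T_normal - T_ambient) / (T_body - T_ambient)) / k
T_normal - T_ambient = 24.7
T_body - T_ambient = 17.2
Ratio = 1.436047
ln(ratio) = 0.361894
t = 0.361894 / 0.063 = 5.74 hours

5.74


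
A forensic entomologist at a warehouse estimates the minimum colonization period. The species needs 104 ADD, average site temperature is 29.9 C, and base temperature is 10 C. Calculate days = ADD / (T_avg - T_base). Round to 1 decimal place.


Insect development time:
Effective temperature = avg_temp - T_base = 29.9 - 10 = 19.9 C
Days = ADD / effective_temp = 104 / 19.9 = 5.2 days

5.2


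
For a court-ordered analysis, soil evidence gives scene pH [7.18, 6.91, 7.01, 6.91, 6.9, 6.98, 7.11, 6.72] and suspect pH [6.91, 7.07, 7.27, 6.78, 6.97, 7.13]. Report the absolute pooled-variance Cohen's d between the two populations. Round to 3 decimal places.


Pooled-variance Cohen's d for soil pH comparison:
Scene mean = 55.72 / 8 = 6.965
Suspect mean = 42.13 / 6 = 7.021667
Scene sample variance s_s^2 = 0.019971
Suspect sample variance s_c^2 = 0.029857
Pooled variance = ((n_s-1)*s_s^2 + (n_c-1)*s_c^2) / (n_s + n_c - 2) = 0.02409
Pooled SD = sqrt(0.02409) = 0.15521
Mean difference = -0.056667
|d| = |-0.056667| / 0.15521 = 0.365

0.365


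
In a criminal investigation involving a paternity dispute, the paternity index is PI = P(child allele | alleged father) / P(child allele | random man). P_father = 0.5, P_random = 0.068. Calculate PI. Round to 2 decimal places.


Paternity Index calculation:
PI = P(allele|father) / P(allele|random)
PI = 0.5 / 0.068
PI = 7.35

7.35


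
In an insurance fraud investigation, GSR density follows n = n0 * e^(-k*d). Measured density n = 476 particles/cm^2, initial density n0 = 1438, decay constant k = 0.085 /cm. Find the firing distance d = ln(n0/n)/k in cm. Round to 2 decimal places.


GSR distance calculation:
n0/n = 1438 / 476 = 3.021008
ln(n0/n) = 1.105591
d = 1.105591 / 0.085 = 13.01 cm

13.01


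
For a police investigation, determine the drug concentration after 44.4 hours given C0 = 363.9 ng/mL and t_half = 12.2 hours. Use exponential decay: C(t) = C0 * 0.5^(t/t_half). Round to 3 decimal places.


Drug concentration decay:
Number of half-lives = t / t_half = 44.4 / 12.2 = 3.639344
Decay factor = 0.5^3.639344 = 0.0802506
C(t) = 363.9 * 0.0802506 = 29.203 ng/mL

29.203


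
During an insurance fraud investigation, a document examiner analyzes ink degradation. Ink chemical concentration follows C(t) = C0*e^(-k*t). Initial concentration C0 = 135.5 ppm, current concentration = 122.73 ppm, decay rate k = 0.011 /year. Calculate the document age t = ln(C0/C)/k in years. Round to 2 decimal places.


Document age estimation:
C0/C = 135.5 / 122.73 = 1.10405
ln(C0/C) = 0.098985
t = 0.098985 / 0.011 = 9.00 years

9.00


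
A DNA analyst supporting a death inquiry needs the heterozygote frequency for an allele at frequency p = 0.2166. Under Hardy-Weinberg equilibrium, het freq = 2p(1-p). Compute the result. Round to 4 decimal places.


Hardy-Weinberg heterozygote frequency:
q = 1 - p = 1 - 0.2166 = 0.7834
2pq = 2 * 0.2166 * 0.7834 = 0.3394

0.3394


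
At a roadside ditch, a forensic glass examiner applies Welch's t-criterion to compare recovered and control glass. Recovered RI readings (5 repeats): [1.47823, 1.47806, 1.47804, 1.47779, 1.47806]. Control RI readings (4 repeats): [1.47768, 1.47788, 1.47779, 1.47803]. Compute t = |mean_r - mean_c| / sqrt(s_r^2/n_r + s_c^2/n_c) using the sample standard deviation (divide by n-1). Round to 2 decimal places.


Welch's t-criterion for glass RI comparison:
Recovered mean = sum / n_r = 7.39018 / 5 = 1.478036
Control mean = sum / n_c = 5.91138 / 4 = 1.477845
Recovered sample variance s_r^2 = 2.483e-08
Control sample variance s_c^2 = 2.19e-08
Welch SE (unpooled) = sqrt(s_r^2/n_r + s_c^2/n_c) = sqrt(4.966e-09 + 5.475e-09) = sqrt(1.0441e-08) = 0.000102181
|mean_r - mean_c| = 0.000191
t = 0.000191 / 0.000102181 = 1.87

1.87


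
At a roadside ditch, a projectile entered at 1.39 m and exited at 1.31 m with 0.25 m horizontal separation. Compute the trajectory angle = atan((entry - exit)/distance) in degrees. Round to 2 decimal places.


Bullet trajectory angle:
Height difference = 1.39 - 1.31 = 0.08 m
angle = atan(0.08 / 0.25)
angle = atan(0.32)
angle = 17.74 degrees

17.74


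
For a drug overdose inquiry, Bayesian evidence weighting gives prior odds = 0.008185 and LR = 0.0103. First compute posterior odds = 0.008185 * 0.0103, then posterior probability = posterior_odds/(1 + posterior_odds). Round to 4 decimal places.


Bayesian evidence evaluation:
Posterior odds = prior_odds * LR = 0.008185 * 0.0103 = 0.0000843055
Posterior probability = posterior_odds / (1 + posterior_odds)
= 0.0000843055 / (1 + 0.0000843055)
= 0.0000843055 / 1.0000843055
= 0.0001

0.0001


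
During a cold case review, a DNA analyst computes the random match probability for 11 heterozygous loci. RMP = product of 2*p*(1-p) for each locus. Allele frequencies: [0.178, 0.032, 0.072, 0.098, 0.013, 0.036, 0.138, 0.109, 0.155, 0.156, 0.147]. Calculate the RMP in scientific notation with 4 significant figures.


Computing RMP for 11 loci:
Locus 1: 2 * 0.178 * 0.822 = 0.292632
Locus 2: 2 * 0.032 * 0.968 = 0.061952
Locus 3: 2 * 0.072 * 0.928 = 0.133632
Locus 4: 2 * 0.098 * 0.902 = 0.176792
Locus 5: 2 * 0.013 * 0.987 = 0.025662
Locus 6: 2 * 0.036 * 0.964 = 0.069408
Locus 7: 2 * 0.138 * 0.862 = 0.237912
Locus 8: 2 * 0.109 * 0.891 = 0.194238
Locus 9: 2 * 0.155 * 0.845 = 0.26195
Locus 10: 2 * 0.156 * 0.844 = 0.263328
Locus 11: 2 * 0.147 * 0.853 = 0.250782
RMP = 6.098e-10

6.098e-10


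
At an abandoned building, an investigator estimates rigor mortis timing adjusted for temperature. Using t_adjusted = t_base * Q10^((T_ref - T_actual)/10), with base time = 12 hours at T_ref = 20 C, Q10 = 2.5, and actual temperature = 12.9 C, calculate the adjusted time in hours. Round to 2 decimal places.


Rigor mortis time adjustment:
Exponent = (T_ref - T_actual) / 10 = (20 - 12.9) / 10 = 0.71
Q10 factor = 2.5^0.71 = 1.91663
t_adjusted = 12 * 1.91663 = 23.00 hours

23.00


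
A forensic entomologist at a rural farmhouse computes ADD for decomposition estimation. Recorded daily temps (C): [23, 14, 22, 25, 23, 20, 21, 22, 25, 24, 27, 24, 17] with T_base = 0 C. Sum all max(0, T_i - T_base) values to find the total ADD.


Computing ADD day by day:
Day 1: max(0, 23 - 0) = 23
Day 2: max(0, 14 - 0) = 14
Day 3: max(0, 22 - 0) = 22
Day 4: max(0, 25 - 0) = 25
Day 5: max(0, 23 - 0) = 23
Day 6: max(0, 20 - 0) = 20
Day 7: max(0, 21 - 0) = 21
Day 8: max(0, 22 - 0) = 22
Day 9: max(0, 25 - 0) = 25
Day 10: max(0, 24 - 0) = 24
Day 11: max(0, 27 - 0) = 27
Day 12: max(0, 24 - 0) = 24
Day 13: max(0, 17 - 0) = 17
Total ADD = 287

287


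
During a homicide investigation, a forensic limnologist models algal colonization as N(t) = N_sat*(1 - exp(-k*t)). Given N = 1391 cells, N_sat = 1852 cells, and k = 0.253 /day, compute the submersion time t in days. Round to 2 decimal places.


PMSI from diatom colonization curve:
N / N_sat = 1391 / 1852 = 0.75108
1 - N/N_sat = 0.24892
ln(1 - N/N_sat) = -1.390624
t = -ln(1 - N/N_sat) / k = -(-1.390624) / 0.253 = 5.50 days

5.50


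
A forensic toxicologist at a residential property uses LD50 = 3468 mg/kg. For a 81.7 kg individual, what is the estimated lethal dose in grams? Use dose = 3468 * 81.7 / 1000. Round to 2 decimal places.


Lethal dose calculation:
Lethal dose = LD50 * body_weight / 1000
= 3468 * 81.7 / 1000
= 283335.6 / 1000
= 283.34 g

283.34


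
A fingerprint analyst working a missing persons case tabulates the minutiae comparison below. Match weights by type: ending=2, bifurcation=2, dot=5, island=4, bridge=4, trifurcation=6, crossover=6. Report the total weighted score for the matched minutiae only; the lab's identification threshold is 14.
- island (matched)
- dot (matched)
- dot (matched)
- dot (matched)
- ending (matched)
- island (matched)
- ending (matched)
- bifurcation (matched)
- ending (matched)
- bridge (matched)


Weighted minutiae match score:
  island: matched, +4 (running total 4)
  dot: matched, +5 (running total 9)
  dot: matched, +5 (running total 14)
  dot: matched, +5 (running total 19)
  ending: matched, +2 (running total 21)
  island: matched, +4 (running total 25)
  ending: matched, +2 (running total 27)
  bifurcation: matched, +2 (running total 29)
  ending: matched, +2 (running total 31)
  bridge: matched, +4 (running total 35)
Total score = 35
Threshold = 14; verdict = identification

35


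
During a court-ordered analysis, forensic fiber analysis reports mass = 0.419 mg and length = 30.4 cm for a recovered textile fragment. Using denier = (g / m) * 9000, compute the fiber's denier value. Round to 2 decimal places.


Denier calculation:
Mass in grams = 0.419 mg / 1000 = 0.000419 g
Length in meters = 30.4 cm / 100 = 0.304 m
Linear density = mass / length = 0.000419 / 0.304 = 0.00137829 g/m
Denier = (g/m) * 9000 = 0.00137829 * 9000 = 12.40

12.40


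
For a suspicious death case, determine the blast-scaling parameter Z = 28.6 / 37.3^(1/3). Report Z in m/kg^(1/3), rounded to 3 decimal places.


Scaled distance calculation:
W^(1/3) = 37.3^(1/3) = 3.341204
Z = R / W^(1/3) = 28.6 / 3.341204
Z = 8.560 m/kg^(1/3)

8.560


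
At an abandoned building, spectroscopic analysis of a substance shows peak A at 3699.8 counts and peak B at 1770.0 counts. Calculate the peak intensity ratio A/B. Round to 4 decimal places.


Spectral peak ratio:
Peak A = 3699.8 counts
Peak B = 1770.0 counts
Ratio = 3699.8 / 1770.0 = 2.0903

2.0903


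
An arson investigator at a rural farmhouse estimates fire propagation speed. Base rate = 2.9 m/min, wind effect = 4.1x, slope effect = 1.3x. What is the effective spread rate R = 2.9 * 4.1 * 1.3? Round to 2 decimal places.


Fire spread rate calculation:
R = R0 * wind_factor * slope_factor
= 2.9 * 4.1 * 1.3
= 11.89 * 1.3
= 15.46 m/min

15.46
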